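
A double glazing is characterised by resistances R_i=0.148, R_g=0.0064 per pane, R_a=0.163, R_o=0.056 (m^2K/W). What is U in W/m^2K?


Total thermal resistance (series):
  R_total = R_in + R_glass + R_air + R_glass + R_out
  R_total = 0.148 + 0.0064 + 0.163 + 0.0064 + 0.056 = 0.3798 m^2K/W
U-value = 1 / R_total = 1 / 0.3798 = 2.633 W/m^2K

2.633 W/m^2K


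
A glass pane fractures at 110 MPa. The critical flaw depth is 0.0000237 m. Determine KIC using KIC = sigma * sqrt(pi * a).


Fracture toughness: KIC = sigma * sqrt(pi * a)
  pi * a = pi * 0.0000237 = 0.000074456
  sqrt(pi * a) = 0.008629
  KIC = 110 * 0.008629 = 0.949 MPa*sqrt(m)

0.949 MPa*sqrt(m)


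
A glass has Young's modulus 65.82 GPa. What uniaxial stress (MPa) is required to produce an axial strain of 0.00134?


Rearrange E = sigma / epsilon:
  sigma = E * epsilon
  E (MPa) = 65.82 * 1000 = 65820
  sigma = 65820 * 0.00134 = 88.2 MPa

88.2 MPa


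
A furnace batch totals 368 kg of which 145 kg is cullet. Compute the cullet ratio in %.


Cullet ratio = (cullet mass / total batch mass) * 100
  Ratio = 145 / 368 * 100 = 39.4%

39.4%


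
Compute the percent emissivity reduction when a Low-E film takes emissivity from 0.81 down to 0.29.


Percentage reduction = (1 - coated/uncoated) * 100
  Ratio = 0.29 / 0.81 = 0.358
  Reduction = (1 - 0.358) * 100 = 64.2%

64.2%


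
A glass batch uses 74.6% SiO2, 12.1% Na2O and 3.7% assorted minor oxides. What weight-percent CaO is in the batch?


Pieces sum to 100%:
  CaO = 100 - (SiO2 + Na2O + others)
  CaO = 100 - (74.6 + 12.1 + 3.7) = 9.6%

9.6%


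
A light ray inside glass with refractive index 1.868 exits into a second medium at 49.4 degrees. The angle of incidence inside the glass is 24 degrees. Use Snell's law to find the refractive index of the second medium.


Apply Snell's law: n1 * sin(theta1) = n2 * sin(theta2)
  n2 = n1 * sin(theta1) / sin(theta2)
  sin(24) = 0.406737
  sin(49.4) = 0.759271
  n2 = 1.868 * 0.406737 / 0.759271 = 1.0007

1.0007


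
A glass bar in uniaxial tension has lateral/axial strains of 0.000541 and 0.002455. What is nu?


Poisson's ratio: nu = lateral strain / axial strain
  nu = 0.000541 / 0.002455 = 0.2204

0.2204


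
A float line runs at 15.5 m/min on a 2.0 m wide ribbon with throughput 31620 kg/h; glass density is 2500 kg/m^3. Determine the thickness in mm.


Ribbon cross-section from mass balance:
  Volume rate = throughput / density = 31620 / 2500 = 12.648 m^3/h
  thickness = volume rate / (speed * 60 * width), i.e.
  thickness = throughput / (60 * speed * width * density) * 1000
  thickness = 31620 / (60 * 15.5 * 2.0 * 2500) * 1000 = 6.8 mm

6.8 mm


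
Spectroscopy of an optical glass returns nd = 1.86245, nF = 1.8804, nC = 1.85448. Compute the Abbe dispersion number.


Abbe number formula: Vd = (nd - 1) / (nF - nC)
  nd - 1 = 1.86245 - 1 = 0.86245
  nF - nC = 1.8804 - 1.85448 = 0.02592
  Vd = 0.86245 / 0.02592 = 33.27

33.27


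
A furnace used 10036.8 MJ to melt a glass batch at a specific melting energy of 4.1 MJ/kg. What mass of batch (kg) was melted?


Rearrange E = m * s for m:
  m = E / s
  m = 10036.8 / 4.1 = 2448.0 kg

2448.0 kg


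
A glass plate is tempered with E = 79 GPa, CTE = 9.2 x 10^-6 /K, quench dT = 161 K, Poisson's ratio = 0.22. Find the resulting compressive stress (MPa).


Tempering stress: sigma = E * alpha * dT / (1 - nu)
  E (MPa) = 79 * 1000 = 79000
  Numerator = 79000 * (9.2 x 10^-6) * 161 = 117.0148
  Denominator = 1 - 0.22 = 0.78
  sigma = 117.0148 / 0.78 = 150.0 MPa

150.0 MPa


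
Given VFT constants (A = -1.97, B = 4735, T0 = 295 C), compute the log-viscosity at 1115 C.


VFT equation: log(eta) = A + B / (T - T0)
  T - T0 = 1115 - 295 = 820
  B / (T - T0) = 4735 / 820 = 5.774
  log(eta) = -1.97 + 5.774 = 3.804

3.804


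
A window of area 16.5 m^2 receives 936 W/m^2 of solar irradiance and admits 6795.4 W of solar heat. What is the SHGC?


Rearrange Q = Area * SHGC * Irradiance:
  SHGC = Q / (Area * Irradiance)
  SHGC = 6795.4 / (16.5 * 936) = 0.44

0.44


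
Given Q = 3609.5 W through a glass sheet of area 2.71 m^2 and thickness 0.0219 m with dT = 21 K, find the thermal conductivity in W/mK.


Fourier's law rearranged: k = Q * t / (A * dT)
  Numerator = 3609.5 * 0.0219 = 79.04805
  Denominator = 2.71 * 21 = 56.91
  k = 79.04805 / 56.91 = 1.389 W/mK

1.389 W/mK


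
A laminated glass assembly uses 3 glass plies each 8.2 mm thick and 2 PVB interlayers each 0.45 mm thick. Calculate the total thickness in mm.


Total thickness = glass contribution + PVB contribution
  Glass: 3 * 8.2 = 24.6 mm
  PVB: 2 * 0.45 = 0.9 mm
  Total = 24.6 + 0.9 = 25.5 mm

25.5 mm


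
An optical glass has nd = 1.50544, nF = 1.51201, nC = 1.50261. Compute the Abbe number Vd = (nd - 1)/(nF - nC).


Abbe number formula: Vd = (nd - 1) / (nF - nC)
  nd - 1 = 1.50544 - 1 = 0.50544
  nF - nC = 1.51201 - 1.50261 = 0.0094
  Vd = 0.50544 / 0.0094 = 53.77

53.77


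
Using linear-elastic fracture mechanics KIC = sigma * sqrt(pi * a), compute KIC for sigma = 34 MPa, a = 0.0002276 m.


Fracture toughness: KIC = sigma * sqrt(pi * a)
  pi * a = pi * 0.0002276 = 0.000715026
  sqrt(pi * a) = 0.02674
  KIC = 34 * 0.02674 = 0.909 MPa*sqrt(m)

0.909 MPa*sqrt(m)


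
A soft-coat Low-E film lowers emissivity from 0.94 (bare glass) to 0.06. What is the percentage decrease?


Percentage reduction = (1 - coated/uncoated) * 100
  Ratio = 0.06 / 0.94 = 0.0638
  Reduction = (1 - 0.0638) * 100 = 93.6%

93.6%


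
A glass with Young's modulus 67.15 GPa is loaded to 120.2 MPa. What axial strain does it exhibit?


Rearrange E = sigma / epsilon:
  epsilon = sigma / E
  E (MPa) = 67.15 * 1000 = 67150
  epsilon = 120.2 / 67150 = 0.00179

0.00179


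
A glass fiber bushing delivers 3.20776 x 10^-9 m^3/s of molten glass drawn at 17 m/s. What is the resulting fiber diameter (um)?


Cross-sectional area from continuity:
  A = Q / v = 3.20776 x 10^-9 / 17 = 1.886918 x 10^-10 m^2
Diameter from circular cross-section:
  d = sqrt(4A / pi) * 10^6 (m -> um)
  d = sqrt(4 * 1.886918 x 10^-10 / pi) * 10^6 = 15.5 um

15.5 um


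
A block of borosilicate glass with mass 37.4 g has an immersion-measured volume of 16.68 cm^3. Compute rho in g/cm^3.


Use the definition of density:
  rho = mass / volume
  rho = 37.4 / 16.68 = 2.242 g/cm^3

2.242 g/cm^3


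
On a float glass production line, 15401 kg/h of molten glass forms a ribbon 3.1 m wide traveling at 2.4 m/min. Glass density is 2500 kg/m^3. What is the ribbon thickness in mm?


Ribbon cross-section from mass balance:
  Volume rate = throughput / density = 15401 / 2500 = 6.1604 m^3/h
  thickness = volume rate / (speed * 60 * width), i.e.
  thickness = throughput / (60 * speed * width * density) * 1000
  thickness = 15401 / (60 * 2.4 * 3.1 * 2500) * 1000 = 13.8 mm

13.8 mm


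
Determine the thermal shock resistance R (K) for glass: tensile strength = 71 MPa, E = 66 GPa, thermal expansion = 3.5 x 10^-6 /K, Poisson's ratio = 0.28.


Thermal shock resistance: R = sigma * (1 - nu) / (E * alpha)
  Numerator = 71 * (1 - 0.28) = 51.12
  Denominator = 66 * 1000 * (3.5 x 10^-6) = 0.231
  R = 51.12 / 0.231 = 221.3 K

221.3 K


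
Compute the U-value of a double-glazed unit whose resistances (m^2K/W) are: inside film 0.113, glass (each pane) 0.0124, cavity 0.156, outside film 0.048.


Total thermal resistance (series):
  R_total = R_in + R_glass + R_air + R_glass + R_out
  R_total = 0.113 + 0.0124 + 0.156 + 0.0124 + 0.048 = 0.3418 m^2K/W
U-value = 1 / R_total = 1 / 0.3418 = 2.926 W/m^2K

2.926 W/m^2K


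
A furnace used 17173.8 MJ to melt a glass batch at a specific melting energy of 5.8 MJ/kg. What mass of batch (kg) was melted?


Rearrange E = m * s for m:
  m = E / s
  m = 17173.8 / 5.8 = 2961.0 kg

2961.0 kg


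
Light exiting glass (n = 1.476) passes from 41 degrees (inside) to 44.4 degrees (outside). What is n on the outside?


Apply Snell's law: n1 * sin(theta1) = n2 * sin(theta2)
  n2 = n1 * sin(theta1) / sin(theta2)
  sin(41) = 0.656059
  sin(44.4) = 0.699663
  n2 = 1.476 * 0.656059 / 0.699663 = 1.384

1.384


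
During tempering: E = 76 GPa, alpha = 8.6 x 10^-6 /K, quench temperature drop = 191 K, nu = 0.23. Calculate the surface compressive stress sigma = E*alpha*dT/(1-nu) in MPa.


Tempering stress: sigma = E * alpha * dT / (1 - nu)
  E (MPa) = 76 * 1000 = 76000
  Numerator = 76000 * (8.6 x 10^-6) * 191 = 124.8376
  Denominator = 1 - 0.23 = 0.77
  sigma = 124.8376 / 0.77 = 162.1 MPa

162.1 MPa


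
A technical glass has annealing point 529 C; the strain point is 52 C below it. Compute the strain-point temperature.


Strain point = annealing point - difference:
  T_strain = 529 - 52 = 477 C

477 C


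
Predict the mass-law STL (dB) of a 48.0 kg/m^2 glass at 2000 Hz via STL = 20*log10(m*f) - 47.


Mass law: STL = 20 * log10(m * f) - 47
  m * f = 48.0 * 2000 = 96000
  log10(96000) = 4.98227
  STL = 20 * 4.98227 - 47 = 99.6454 - 47 = 52.6 dB

52.6 dB


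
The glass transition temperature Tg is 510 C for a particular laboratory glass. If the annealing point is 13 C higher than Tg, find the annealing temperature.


The annealing temperature is Tg plus the offset:
  T_anneal = 510 + 13 = 523 C

523 C


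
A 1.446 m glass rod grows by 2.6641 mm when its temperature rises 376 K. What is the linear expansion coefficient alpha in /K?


Rearrange dL = alpha * L0 * dT for alpha:
  alpha = dL / (L0 * dT)
  alpha = (2.6641 / 1000) / (1.446 * 376) = 0.0000049 /K = 4.9 x 10^-6 /K

4.9 x 10^-6 /K


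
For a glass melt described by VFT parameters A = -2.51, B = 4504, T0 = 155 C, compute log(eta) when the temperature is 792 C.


VFT equation: log(eta) = A + B / (T - T0)
  T - T0 = 792 - 155 = 637
  B / (T - T0) = 4504 / 637 = 7.071
  log(eta) = -2.51 + 7.071 = 4.561

4.561


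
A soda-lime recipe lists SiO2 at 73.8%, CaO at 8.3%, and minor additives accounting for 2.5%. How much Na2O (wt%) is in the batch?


Pieces sum to 100%:
  Na2O = 100 - (SiO2 + CaO + others)
  Na2O = 100 - (73.8 + 8.3 + 2.5) = 15.4%

15.4%


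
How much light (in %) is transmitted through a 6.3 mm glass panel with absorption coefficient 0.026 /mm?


Beer-Lambert law: T = exp(-alpha * thickness)
  exponent = -0.026 * 6.3 = -0.1638
  T = exp(-0.1638) = 0.8489
  Percentage = 0.8489 * 100 = 84.89%

84.89%


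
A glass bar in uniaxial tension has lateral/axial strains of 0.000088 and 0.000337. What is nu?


Poisson's ratio: nu = lateral strain / axial strain
  nu = 0.000088 / 0.000337 = 0.2611

0.2611


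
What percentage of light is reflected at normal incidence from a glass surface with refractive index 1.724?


Fresnel reflectance at normal incidence:
  R = ((n - 1)/(n + 1))^2
  (n - 1)/(n + 1) = (1.724 - 1)/(1.724 + 1) = 0.265786
  R = 0.265786^2 = 0.0706422
  R(%) = 0.0706422 * 100 = 7.064%

7.064%


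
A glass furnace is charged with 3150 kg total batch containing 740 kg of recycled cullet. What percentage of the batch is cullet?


Cullet ratio = (cullet mass / total batch mass) * 100
  Ratio = 740 / 3150 * 100 = 23.49%

23.49%


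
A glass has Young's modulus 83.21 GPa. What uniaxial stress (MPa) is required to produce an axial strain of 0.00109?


Rearrange E = sigma / epsilon:
  sigma = E * epsilon
  E (MPa) = 83.21 * 1000 = 83210
  sigma = 83210 * 0.00109 = 90.7 MPa

90.7 MPa


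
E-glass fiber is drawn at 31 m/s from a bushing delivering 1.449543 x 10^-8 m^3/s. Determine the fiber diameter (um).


Cross-sectional area from continuity:
  A = Q / v = 1.449543 x 10^-8 / 31 = 4.675945 x 10^-10 m^2
Diameter from circular cross-section:
  d = sqrt(4A / pi) * 10^6 (m -> um)
  d = sqrt(4 * 4.675945 x 10^-10 / pi) * 10^6 = 24.4 um

24.4 um


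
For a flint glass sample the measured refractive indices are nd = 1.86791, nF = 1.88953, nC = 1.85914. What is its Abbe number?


Abbe number formula: Vd = (nd - 1) / (nF - nC)
  nd - 1 = 1.86791 - 1 = 0.86791
  nF - nC = 1.88953 - 1.85914 = 0.03039
  Vd = 0.86791 / 0.03039 = 28.56

28.56


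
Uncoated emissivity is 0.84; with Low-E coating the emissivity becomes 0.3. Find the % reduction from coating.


Percentage reduction = (1 - coated/uncoated) * 100
  Ratio = 0.3 / 0.84 = 0.3571
  Reduction = (1 - 0.3571) * 100 = 64.3%

64.3%


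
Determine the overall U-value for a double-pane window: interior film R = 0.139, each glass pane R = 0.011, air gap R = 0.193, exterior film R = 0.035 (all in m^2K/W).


Total thermal resistance (series):
  R_total = R_in + R_glass + R_air + R_glass + R_out
  R_total = 0.139 + 0.011 + 0.193 + 0.011 + 0.035 = 0.389 m^2K/W
U-value = 1 / R_total = 1 / 0.389 = 2.571 W/m^2K

2.571 W/m^2K


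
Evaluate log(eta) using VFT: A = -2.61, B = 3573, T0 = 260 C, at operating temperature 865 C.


VFT equation: log(eta) = A + B / (T - T0)
  T - T0 = 865 - 260 = 605
  B / (T - T0) = 3573 / 605 = 5.906
  log(eta) = -2.61 + 5.906 = 3.296

3.296


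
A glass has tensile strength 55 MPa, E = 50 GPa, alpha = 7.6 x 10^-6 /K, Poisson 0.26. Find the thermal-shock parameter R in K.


Thermal shock resistance: R = sigma * (1 - nu) / (E * alpha)
  Numerator = 55 * (1 - 0.26) = 40.7
  Denominator = 50 * 1000 * (7.6 x 10^-6) = 0.38
  R = 40.7 / 0.38 = 107.1 K

107.1 K


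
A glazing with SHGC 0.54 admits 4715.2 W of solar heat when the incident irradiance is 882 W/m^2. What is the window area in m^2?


Rearrange Q = Area * SHGC * Irradiance:
  Area = Q / (SHGC * Irradiance)
  Area = 4715.2 / (0.54 * 882) = 9.9 m^2

9.9 m^2


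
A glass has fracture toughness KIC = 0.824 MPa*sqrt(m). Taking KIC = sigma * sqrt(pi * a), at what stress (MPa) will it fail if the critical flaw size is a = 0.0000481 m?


Rearrange KIC = sigma * sqrt(pi * a):
  sigma = KIC / sqrt(pi * a)
  sqrt(pi * 0.0000481) = 0.012293
  sigma = 0.824 / 0.012293 = 67.03 MPa

67.03 MPa


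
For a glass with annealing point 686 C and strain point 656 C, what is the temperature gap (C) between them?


Gap = T_anneal - T_strain:
  gap = 686 - 656 = 30 C

30 C


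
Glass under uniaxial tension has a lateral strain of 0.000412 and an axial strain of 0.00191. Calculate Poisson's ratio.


Poisson's ratio: nu = lateral strain / axial strain
  nu = 0.000412 / 0.00191 = 0.2157

0.2157


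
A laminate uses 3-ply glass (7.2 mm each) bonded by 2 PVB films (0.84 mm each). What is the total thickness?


Total thickness = glass contribution + PVB contribution
  Glass: 3 * 7.2 = 21.6 mm
  PVB: 2 * 0.84 = 1.68 mm
  Total = 21.6 + 1.68 = 23.28 mm

23.28 mm


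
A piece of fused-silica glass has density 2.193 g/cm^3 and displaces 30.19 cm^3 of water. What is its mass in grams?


Rearrange rho = m / V:
  m = rho * V
  m = 2.193 * 30.19 = 66.207 g

66.207 g


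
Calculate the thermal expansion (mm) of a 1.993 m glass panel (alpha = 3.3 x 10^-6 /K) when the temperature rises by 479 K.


Thermal expansion formula: dL = alpha * L0 * dT
  dL = (3.3 x 10^-6) * 1.993 * 479 = 0.00315034 m
Convert to mm: 0.00315034 * 1000 = 3.1503 mm

3.1503 mm


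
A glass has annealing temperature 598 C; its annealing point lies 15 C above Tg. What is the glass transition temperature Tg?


Rearrange T_anneal = Tg + offset for Tg:
  Tg = T_anneal - offset = 598 - 15 = 583 C

583 C


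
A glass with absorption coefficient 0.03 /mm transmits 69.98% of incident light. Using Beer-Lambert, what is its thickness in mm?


Rearrange T = exp(-alpha * thickness):
  thickness = -ln(T) / alpha
  T = 69.98/100 = 0.6998
  ln(T) = -0.35696
  -ln(T) = 0.35696
  thickness = 0.35696 / 0.03 = 11.9 mm

11.9 mm


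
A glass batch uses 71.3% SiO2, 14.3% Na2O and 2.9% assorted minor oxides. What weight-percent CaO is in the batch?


Pieces sum to 100%:
  CaO = 100 - (SiO2 + Na2O + others)
  CaO = 100 - (71.3 + 14.3 + 2.9) = 11.5%

11.5%


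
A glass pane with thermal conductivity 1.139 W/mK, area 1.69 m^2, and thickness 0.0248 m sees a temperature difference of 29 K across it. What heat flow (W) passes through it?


Fourier's law: Q = k * A * dT / t
  Q = 1.139 * 1.69 * 29 / 0.0248
  Q = 55.82239 / 0.0248 = 2250.9 W

2250.9 W


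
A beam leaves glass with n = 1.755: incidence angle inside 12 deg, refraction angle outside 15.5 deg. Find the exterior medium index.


Apply Snell's law: n1 * sin(theta1) = n2 * sin(theta2)
  n2 = n1 * sin(theta1) / sin(theta2)
  sin(12) = 0.207912
  sin(15.5) = 0.267238
  n2 = 1.755 * 0.207912 / 0.267238 = 1.3654

1.3654


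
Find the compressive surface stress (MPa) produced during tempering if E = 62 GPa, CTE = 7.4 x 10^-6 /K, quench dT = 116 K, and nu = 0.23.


Tempering stress: sigma = E * alpha * dT / (1 - nu)
  E (MPa) = 62 * 1000 = 62000
  Numerator = 62000 * (7.4 x 10^-6) * 116 = 53.2208
  Denominator = 1 - 0.23 = 0.77
  sigma = 53.2208 / 0.77 = 69.1 MPa

69.1 MPa


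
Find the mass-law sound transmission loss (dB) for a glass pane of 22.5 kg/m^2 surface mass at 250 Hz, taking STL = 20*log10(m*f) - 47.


Mass law: STL = 20 * log10(m * f) - 47
  m * f = 22.5 * 250 = 5625
  log10(5625) = 3.75012
  STL = 20 * 3.75012 - 47 = 75.0024 - 47 = 28.0 dB

28.0 dB


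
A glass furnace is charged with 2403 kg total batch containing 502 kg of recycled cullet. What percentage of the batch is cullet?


Cullet ratio = (cullet mass / total batch mass) * 100
  Ratio = 502 / 2403 * 100 = 20.89%

20.89%


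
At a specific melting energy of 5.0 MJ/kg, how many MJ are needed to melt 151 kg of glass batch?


Total energy = mass * specific energy
  E = 151 * 5.0 = 755 MJ

755 MJ


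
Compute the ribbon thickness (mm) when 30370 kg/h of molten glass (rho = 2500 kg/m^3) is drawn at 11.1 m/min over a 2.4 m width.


Ribbon cross-section from mass balance:
  Volume rate = throughput / density = 30370 / 2500 = 12.148 m^3/h
  thickness = volume rate / (speed * 60 * width), i.e.
  thickness = throughput / (60 * speed * width * density) * 1000
  thickness = 30370 / (60 * 11.1 * 2.4 * 2500) * 1000 = 7.6 mm

7.6 mm


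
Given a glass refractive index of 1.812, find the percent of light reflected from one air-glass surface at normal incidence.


Fresnel reflectance at normal incidence:
  R = ((n - 1)/(n + 1))^2
  (n - 1)/(n + 1) = (1.812 - 1)/(1.812 + 1) = 0.288762
  R = 0.288762^2 = 0.0833835
  R(%) = 0.0833835 * 100 = 8.338%

8.338%


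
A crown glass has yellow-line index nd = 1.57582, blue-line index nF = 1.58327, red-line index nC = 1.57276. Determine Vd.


Abbe number formula: Vd = (nd - 1) / (nF - nC)
  nd - 1 = 1.57582 - 1 = 0.57582
  nF - nC = 1.58327 - 1.57276 = 0.01051
  Vd = 0.57582 / 0.01051 = 54.79

54.79


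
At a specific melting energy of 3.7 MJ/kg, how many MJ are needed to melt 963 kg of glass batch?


Total energy = mass * specific energy
  E = 963 * 3.7 = 3563.1 MJ

3563.1 MJ


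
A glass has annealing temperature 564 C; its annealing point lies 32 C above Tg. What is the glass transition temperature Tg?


Rearrange T_anneal = Tg + offset for Tg:
  Tg = T_anneal - offset = 564 - 32 = 532 C

532 C


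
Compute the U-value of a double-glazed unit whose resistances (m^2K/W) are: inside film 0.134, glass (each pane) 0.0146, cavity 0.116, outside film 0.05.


Total thermal resistance (series):
  R_total = R_in + R_glass + R_air + R_glass + R_out
  R_total = 0.134 + 0.0146 + 0.116 + 0.0146 + 0.05 = 0.3292 m^2K/W
U-value = 1 / R_total = 1 / 0.3292 = 3.038 W/m^2K

3.038 W/m^2K


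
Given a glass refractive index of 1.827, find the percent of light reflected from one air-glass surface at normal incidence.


Fresnel reflectance at normal incidence:
  R = ((n - 1)/(n + 1))^2
  (n - 1)/(n + 1) = (1.827 - 1)/(1.827 + 1) = 0.292536
  R = 0.292536^2 = 0.0855773
  R(%) = 0.0855773 * 100 = 8.558%

8.558%


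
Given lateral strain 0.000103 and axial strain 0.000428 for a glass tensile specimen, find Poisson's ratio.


Poisson's ratio: nu = lateral strain / axial strain
  nu = 0.000103 / 0.000428 = 0.2407

0.2407


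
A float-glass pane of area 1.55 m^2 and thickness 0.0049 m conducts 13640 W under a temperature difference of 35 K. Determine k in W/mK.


Fourier's law rearranged: k = Q * t / (A * dT)
  Numerator = 13640 * 0.0049 = 66.836
  Denominator = 1.55 * 35 = 54.25
  k = 66.836 / 54.25 = 1.232 W/mK

1.232 W/mK


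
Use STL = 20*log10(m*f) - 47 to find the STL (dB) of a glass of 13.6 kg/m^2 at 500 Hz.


Mass law: STL = 20 * log10(m * f) - 47
  m * f = 13.6 * 500 = 6800
  log10(6800) = 3.83251
  STL = 20 * 3.83251 - 47 = 76.6502 - 47 = 29.7 dB

29.7 dB


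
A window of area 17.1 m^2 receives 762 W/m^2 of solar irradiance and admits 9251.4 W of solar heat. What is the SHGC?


Rearrange Q = Area * SHGC * Irradiance:
  SHGC = Q / (Area * Irradiance)
  SHGC = 9251.4 / (17.1 * 762) = 0.71

0.71


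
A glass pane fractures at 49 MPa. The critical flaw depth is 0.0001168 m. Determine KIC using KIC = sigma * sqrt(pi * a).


Fracture toughness: KIC = sigma * sqrt(pi * a)
  pi * a = pi * 0.0001168 = 0.000366938
  sqrt(pi * a) = 0.019156
  KIC = 49 * 0.019156 = 0.939 MPa*sqrt(m)

0.939 MPa*sqrt(m)


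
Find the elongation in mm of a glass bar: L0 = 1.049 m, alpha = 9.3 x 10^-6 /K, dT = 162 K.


Thermal expansion formula: dL = alpha * L0 * dT
  dL = (9.3 x 10^-6) * 1.049 * 162 = 0.00158042 m
Convert to mm: 0.00158042 * 1000 = 1.5804 mm

1.5804 mm


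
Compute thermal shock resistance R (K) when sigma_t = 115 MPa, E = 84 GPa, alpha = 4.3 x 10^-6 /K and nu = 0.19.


Thermal shock resistance: R = sigma * (1 - nu) / (E * alpha)
  Numerator = 115 * (1 - 0.19) = 93.15
  Denominator = 84 * 1000 * (4.3 x 10^-6) = 0.3612
  R = 93.15 / 0.3612 = 257.9 K

257.9 K


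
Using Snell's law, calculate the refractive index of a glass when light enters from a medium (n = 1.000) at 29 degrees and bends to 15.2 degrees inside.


Apply Snell's law: n1 * sin(theta1) = n2 * sin(theta2)
  n2 = n1 * sin(theta1) / sin(theta2)
  sin(29) = 0.48481
  sin(15.2) = 0.262189
  n2 = 1.000 * 0.48481 / 0.262189 = 1.8491

1.8491


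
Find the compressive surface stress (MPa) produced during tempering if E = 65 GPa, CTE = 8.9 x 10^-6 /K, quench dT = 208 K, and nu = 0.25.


Tempering stress: sigma = E * alpha * dT / (1 - nu)
  E (MPa) = 65 * 1000 = 65000
  Numerator = 65000 * (8.9 x 10^-6) * 208 = 120.328
  Denominator = 1 - 0.25 = 0.75
  sigma = 120.328 / 0.75 = 160.4 MPa

160.4 MPa


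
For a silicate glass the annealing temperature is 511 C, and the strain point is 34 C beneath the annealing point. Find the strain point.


Strain point = annealing point - difference:
  T_strain = 511 - 34 = 477 C

477 C


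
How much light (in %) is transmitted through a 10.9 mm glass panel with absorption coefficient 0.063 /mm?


Beer-Lambert law: T = exp(-alpha * thickness)
  exponent = -0.063 * 10.9 = -0.6867
  T = exp(-0.6867) = 0.5032
  Percentage = 0.5032 * 100 = 50.32%

50.32%


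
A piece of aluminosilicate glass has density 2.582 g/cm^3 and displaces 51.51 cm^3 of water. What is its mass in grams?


Rearrange rho = m / V:
  m = rho * V
  m = 2.582 * 51.51 = 132.999 g

132.999 g


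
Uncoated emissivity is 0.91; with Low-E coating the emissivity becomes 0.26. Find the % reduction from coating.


Percentage reduction = (1 - coated/uncoated) * 100
  Ratio = 0.26 / 0.91 = 0.2857
  Reduction = (1 - 0.2857) * 100 = 71.4%

71.4%


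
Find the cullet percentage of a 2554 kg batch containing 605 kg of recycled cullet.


Cullet ratio = (cullet mass / total batch mass) * 100
  Ratio = 605 / 2554 * 100 = 23.69%

23.69%


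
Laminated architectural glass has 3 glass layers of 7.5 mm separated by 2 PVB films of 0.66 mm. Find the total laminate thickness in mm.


Total thickness = glass contribution + PVB contribution
  Glass: 3 * 7.5 = 22.5 mm
  PVB: 2 * 0.66 = 1.32 mm
  Total = 22.5 + 1.32 = 23.82 mm

23.82 mm


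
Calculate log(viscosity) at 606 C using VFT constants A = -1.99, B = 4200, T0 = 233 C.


VFT equation: log(eta) = A + B / (T - T0)
  T - T0 = 606 - 233 = 373
  B / (T - T0) = 4200 / 373 = 11.26
  log(eta) = -1.99 + 11.26 = 9.27

9.27


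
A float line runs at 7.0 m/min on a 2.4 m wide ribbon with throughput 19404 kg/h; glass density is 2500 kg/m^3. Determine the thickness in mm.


Ribbon cross-section from mass balance:
  Volume rate = throughput / density = 19404 / 2500 = 7.7616 m^3/h
  thickness = volume rate / (speed * 60 * width), i.e.
  thickness = throughput / (60 * speed * width * density) * 1000
  thickness = 19404 / (60 * 7.0 * 2.4 * 2500) * 1000 = 7.7 mm

7.7 mm


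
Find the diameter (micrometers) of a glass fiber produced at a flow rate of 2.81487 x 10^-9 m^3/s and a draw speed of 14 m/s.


Cross-sectional area from continuity:
  A = Q / v = 2.81487 x 10^-9 / 14 = 2.010621 x 10^-10 m^2
Diameter from circular cross-section:
  d = sqrt(4A / pi) * 10^6 (m -> um)
  d = sqrt(4 * 2.010621 x 10^-10 / pi) * 10^6 = 16.0 um

16.0 um


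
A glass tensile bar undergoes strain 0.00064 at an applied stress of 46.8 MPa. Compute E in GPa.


Young's modulus: E = stress / strain
  E = 46.8 MPa / 0.00064 = 73125 MPa
Convert to GPa: 73125 / 1000 = 73.12 GPa

73.12 GPa


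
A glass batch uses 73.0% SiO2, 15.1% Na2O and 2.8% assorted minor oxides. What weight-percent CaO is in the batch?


Pieces sum to 100%:
  CaO = 100 - (SiO2 + Na2O + others)
  CaO = 100 - (73.0 + 15.1 + 2.8) = 9.1%

9.1%


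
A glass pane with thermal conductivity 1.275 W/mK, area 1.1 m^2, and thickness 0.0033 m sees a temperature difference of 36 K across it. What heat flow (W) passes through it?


Fourier's law: Q = k * A * dT / t
  Q = 1.275 * 1.1 * 36 / 0.0033
  Q = 50.49 / 0.0033 = 15300 W

15300 W


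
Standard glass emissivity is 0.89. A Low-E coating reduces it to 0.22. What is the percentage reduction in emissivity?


Percentage reduction = (1 - coated/uncoated) * 100
  Ratio = 0.22 / 0.89 = 0.2472
  Reduction = (1 - 0.2472) * 100 = 75.3%

75.3%


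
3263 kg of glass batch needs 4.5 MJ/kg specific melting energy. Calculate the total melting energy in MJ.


Total energy = mass * specific energy
  E = 3263 * 4.5 = 14683.5 MJ

14683.5 MJ


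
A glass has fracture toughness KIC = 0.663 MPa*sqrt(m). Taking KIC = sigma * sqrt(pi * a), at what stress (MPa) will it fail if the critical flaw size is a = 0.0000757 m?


Rearrange KIC = sigma * sqrt(pi * a):
  sigma = KIC / sqrt(pi * a)
  sqrt(pi * 0.0000757) = 0.015421
  sigma = 0.663 / 0.015421 = 42.99 MPa

42.99 MPa


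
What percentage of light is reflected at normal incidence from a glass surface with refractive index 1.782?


Fresnel reflectance at normal incidence:
  R = ((n - 1)/(n + 1))^2
  (n - 1)/(n + 1) = (1.782 - 1)/(1.782 + 1) = 0.281093
  R = 0.281093^2 = 0.0790133
  R(%) = 0.0790133 * 100 = 7.901%

7.901%


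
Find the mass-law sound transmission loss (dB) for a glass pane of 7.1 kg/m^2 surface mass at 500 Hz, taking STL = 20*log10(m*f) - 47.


Mass law: STL = 20 * log10(m * f) - 47
  m * f = 7.1 * 500 = 3550
  log10(3550) = 3.55023
  STL = 20 * 3.55023 - 47 = 71.0046 - 47 = 24.0 dB

24.0 dB


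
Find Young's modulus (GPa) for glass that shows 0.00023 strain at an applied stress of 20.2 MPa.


Young's modulus: E = stress / strain
  E = 20.2 MPa / 0.00023 = 87826.09 MPa
Convert to GPa: 87826.09 / 1000 = 87.83 GPa

87.83 GPa


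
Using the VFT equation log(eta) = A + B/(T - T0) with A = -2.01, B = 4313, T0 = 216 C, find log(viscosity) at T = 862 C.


VFT equation: log(eta) = A + B / (T - T0)
  T - T0 = 862 - 216 = 646
  B / (T - T0) = 4313 / 646 = 6.676
  log(eta) = -2.01 + 6.676 = 4.666

4.666


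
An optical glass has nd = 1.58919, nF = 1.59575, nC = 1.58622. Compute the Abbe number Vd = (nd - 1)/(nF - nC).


Abbe number formula: Vd = (nd - 1) / (nF - nC)
  nd - 1 = 1.58919 - 1 = 0.58919
  nF - nC = 1.59575 - 1.58622 = 0.00953
  Vd = 0.58919 / 0.00953 = 61.82

61.82


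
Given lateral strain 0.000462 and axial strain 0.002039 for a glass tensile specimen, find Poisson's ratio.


Poisson's ratio: nu = lateral strain / axial strain
  nu = 0.000462 / 0.002039 = 0.2266

0.2266


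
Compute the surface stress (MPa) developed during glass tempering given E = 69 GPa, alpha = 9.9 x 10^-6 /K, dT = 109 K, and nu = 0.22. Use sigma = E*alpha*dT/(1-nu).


Tempering stress: sigma = E * alpha * dT / (1 - nu)
  E (MPa) = 69 * 1000 = 69000
  Numerator = 69000 * (9.9 x 10^-6) * 109 = 74.4579
  Denominator = 1 - 0.22 = 0.78
  sigma = 74.4579 / 0.78 = 95.5 MPa

95.5 MPa


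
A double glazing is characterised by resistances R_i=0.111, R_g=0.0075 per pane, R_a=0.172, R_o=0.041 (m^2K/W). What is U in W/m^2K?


Total thermal resistance (series):
  R_total = R_in + R_glass + R_air + R_glass + R_out
  R_total = 0.111 + 0.0075 + 0.172 + 0.0075 + 0.041 = 0.339 m^2K/W
U-value = 1 / R_total = 1 / 0.339 = 2.95 W/m^2K

2.95 W/m^2K


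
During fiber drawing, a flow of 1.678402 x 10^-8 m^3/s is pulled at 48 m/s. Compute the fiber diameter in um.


Cross-sectional area from continuity:
  A = Q / v = 1.678402 x 10^-8 / 48 = 3.496671 x 10^-10 m^2
Diameter from circular cross-section:
  d = sqrt(4A / pi) * 10^6 (m -> um)
  d = sqrt(4 * 3.496671 x 10^-10 / pi) * 10^6 = 21.1 um

21.1 um


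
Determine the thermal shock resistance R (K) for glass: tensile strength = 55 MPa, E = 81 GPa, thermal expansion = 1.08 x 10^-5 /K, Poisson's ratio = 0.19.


Thermal shock resistance: R = sigma * (1 - nu) / (E * alpha)
  Numerator = 55 * (1 - 0.19) = 44.55
  Denominator = 81 * 1000 * (1.08 x 10^-5) = 0.8748
  R = 44.55 / 0.8748 = 50.9 K

50.9 K


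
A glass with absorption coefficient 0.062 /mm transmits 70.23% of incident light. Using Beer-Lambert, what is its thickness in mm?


Rearrange T = exp(-alpha * thickness):
  thickness = -ln(T) / alpha
  T = 70.23/100 = 0.7023
  ln(T) = -0.35339
  -ln(T) = 0.35339
  thickness = 0.35339 / 0.062 = 5.7 mm

5.7 mm


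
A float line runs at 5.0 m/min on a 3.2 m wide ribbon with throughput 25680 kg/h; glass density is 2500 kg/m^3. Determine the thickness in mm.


Ribbon cross-section from mass balance:
  Volume rate = throughput / density = 25680 / 2500 = 10.272 m^3/h
  thickness = volume rate / (speed * 60 * width), i.e.
  thickness = throughput / (60 * speed * width * density) * 1000
  thickness = 25680 / (60 * 5.0 * 3.2 * 2500) * 1000 = 10.7 mm

10.7 mm


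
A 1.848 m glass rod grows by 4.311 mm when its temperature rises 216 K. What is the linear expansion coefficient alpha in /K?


Rearrange dL = alpha * L0 * dT for alpha:
  alpha = dL / (L0 * dT)
  alpha = (4.311 / 1000) / (1.848 * 216) = 0.0000108 /K = 1.08 x 10^-5 /K

1.08 x 10^-5 /K


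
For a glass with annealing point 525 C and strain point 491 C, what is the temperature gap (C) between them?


Gap = T_anneal - T_strain:
  gap = 525 - 491 = 34 C

34 C


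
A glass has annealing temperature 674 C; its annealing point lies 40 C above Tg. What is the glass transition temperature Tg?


Rearrange T_anneal = Tg + offset for Tg:
  Tg = T_anneal - offset = 674 - 40 = 634 C

634 C


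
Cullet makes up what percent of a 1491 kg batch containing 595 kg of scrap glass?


Cullet ratio = (cullet mass / total batch mass) * 100
  Ratio = 595 / 1491 * 100 = 39.91%

39.91%


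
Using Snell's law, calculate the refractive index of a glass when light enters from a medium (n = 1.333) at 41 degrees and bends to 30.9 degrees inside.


Apply Snell's law: n1 * sin(theta1) = n2 * sin(theta2)
  n2 = n1 * sin(theta1) / sin(theta2)
  sin(41) = 0.656059
  sin(30.9) = 0.513541
  n2 = 1.333 * 0.656059 / 0.513541 = 1.7029

1.7029


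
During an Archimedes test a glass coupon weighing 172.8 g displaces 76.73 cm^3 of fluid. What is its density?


Use the definition of density:
  rho = mass / volume
  rho = 172.8 / 76.73 = 2.252 g/cm^3

2.252 g/cm^3


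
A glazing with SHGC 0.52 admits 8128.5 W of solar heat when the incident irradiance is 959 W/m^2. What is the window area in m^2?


Rearrange Q = Area * SHGC * Irradiance:
  Area = Q / (SHGC * Irradiance)
  Area = 8128.5 / (0.52 * 959) = 16.3 m^2

16.3 m^2


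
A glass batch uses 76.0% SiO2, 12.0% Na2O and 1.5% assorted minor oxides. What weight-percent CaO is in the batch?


Pieces sum to 100%:
  CaO = 100 - (SiO2 + Na2O + others)
  CaO = 100 - (76.0 + 12.0 + 1.5) = 10.5%

10.5%


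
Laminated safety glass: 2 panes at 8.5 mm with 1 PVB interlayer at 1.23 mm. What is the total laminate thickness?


Total thickness = glass contribution + PVB contribution
  Glass: 2 * 8.5 = 17.0 mm
  PVB: 1 * 1.23 = 1.23 mm
  Total = 17.0 + 1.23 = 18.23 mm

18.23 mm


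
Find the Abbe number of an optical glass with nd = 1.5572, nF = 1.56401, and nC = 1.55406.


Abbe number formula: Vd = (nd - 1) / (nF - nC)
  nd - 1 = 1.5572 - 1 = 0.5572
  nF - nC = 1.56401 - 1.55406 = 0.00995
  Vd = 0.5572 / 0.00995 = 56.0

56.0


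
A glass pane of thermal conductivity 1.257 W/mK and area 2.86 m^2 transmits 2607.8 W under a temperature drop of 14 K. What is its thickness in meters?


Fourier's law: t = k * A * dT / Q
  t = 1.257 * 2.86 * 14 / 2607.8
  t = 50.33028 / 2607.8 = 0.0193 m

0.0193 m


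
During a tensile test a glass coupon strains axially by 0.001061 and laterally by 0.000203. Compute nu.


Poisson's ratio: nu = lateral strain / axial strain
  nu = 0.000203 / 0.001061 = 0.1913

0.1913


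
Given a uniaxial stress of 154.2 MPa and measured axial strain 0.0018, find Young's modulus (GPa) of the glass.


Young's modulus: E = stress / strain
  E = 154.2 MPa / 0.0018 = 85666.67 MPa
Convert to GPa: 85666.67 / 1000 = 85.67 GPa

85.67 GPa


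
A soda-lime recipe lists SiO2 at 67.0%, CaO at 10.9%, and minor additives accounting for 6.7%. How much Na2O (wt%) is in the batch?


Pieces sum to 100%:
  Na2O = 100 - (SiO2 + CaO + others)
  Na2O = 100 - (67.0 + 10.9 + 6.7) = 15.4%

15.4%


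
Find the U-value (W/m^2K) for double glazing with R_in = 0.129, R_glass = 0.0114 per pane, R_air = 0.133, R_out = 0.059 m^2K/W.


Total thermal resistance (series):
  R_total = R_in + R_glass + R_air + R_glass + R_out
  R_total = 0.129 + 0.0114 + 0.133 + 0.0114 + 0.059 = 0.3438 m^2K/W
U-value = 1 / R_total = 1 / 0.3438 = 2.909 W/m^2K

2.909 W/m^2K


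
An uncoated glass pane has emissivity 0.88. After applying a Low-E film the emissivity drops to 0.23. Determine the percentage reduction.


Percentage reduction = (1 - coated/uncoated) * 100
  Ratio = 0.23 / 0.88 = 0.2614
  Reduction = (1 - 0.2614) * 100 = 73.9%

73.9%


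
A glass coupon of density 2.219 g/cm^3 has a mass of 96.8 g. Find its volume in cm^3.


Rearrange rho = m / V:
  V = m / rho
  V = 96.8 / 2.219 = 43.623 cm^3

43.623 cm^3


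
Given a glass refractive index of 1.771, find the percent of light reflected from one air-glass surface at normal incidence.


Fresnel reflectance at normal incidence:
  R = ((n - 1)/(n + 1))^2
  (n - 1)/(n + 1) = (1.771 - 1)/(1.771 + 1) = 0.278239
  R = 0.278239^2 = 0.0774169
  R(%) = 0.0774169 * 100 = 7.742%

7.742%


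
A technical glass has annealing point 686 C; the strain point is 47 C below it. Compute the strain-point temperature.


Strain point = annealing point - difference:
  T_strain = 686 - 47 = 639 C

639 C


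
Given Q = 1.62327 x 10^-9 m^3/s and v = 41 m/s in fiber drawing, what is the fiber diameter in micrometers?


Cross-sectional area from continuity:
  A = Q / v = 1.62327 x 10^-9 / 41 = 3.959195 x 10^-11 m^2
Diameter from circular cross-section:
  d = sqrt(4A / pi) * 10^6 (m -> um)
  d = sqrt(4 * 3.959195 x 10^-11 / pi) * 10^6 = 7.1 um

7.1 um


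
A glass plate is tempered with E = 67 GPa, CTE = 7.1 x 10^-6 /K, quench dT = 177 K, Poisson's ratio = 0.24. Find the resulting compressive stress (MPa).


Tempering stress: sigma = E * alpha * dT / (1 - nu)
  E (MPa) = 67 * 1000 = 67000
  Numerator = 67000 * (7.1 x 10^-6) * 177 = 84.1989
  Denominator = 1 - 0.24 = 0.76
  sigma = 84.1989 / 0.76 = 110.8 MPa

110.8 MPa


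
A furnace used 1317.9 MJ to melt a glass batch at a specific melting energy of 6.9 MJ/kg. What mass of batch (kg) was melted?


Rearrange E = m * s for m:
  m = E / s
  m = 1317.9 / 6.9 = 191.0 kg

191.0 kg


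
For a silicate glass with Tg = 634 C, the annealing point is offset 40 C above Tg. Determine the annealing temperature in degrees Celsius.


The annealing temperature is Tg plus the offset:
  T_anneal = 634 + 40 = 674 C

674 C


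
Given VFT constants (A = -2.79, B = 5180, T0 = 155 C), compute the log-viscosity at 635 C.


VFT equation: log(eta) = A + B / (T - T0)
  T - T0 = 635 - 155 = 480
  B / (T - T0) = 5180 / 480 = 10.792
  log(eta) = -2.79 + 10.792 = 8.002

8.002


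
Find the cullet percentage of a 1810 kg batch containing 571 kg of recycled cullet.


Cullet ratio = (cullet mass / total batch mass) * 100
  Ratio = 571 / 1810 * 100 = 31.55%

31.55%


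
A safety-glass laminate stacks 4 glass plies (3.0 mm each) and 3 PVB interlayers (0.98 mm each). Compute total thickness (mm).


Total thickness = glass contribution + PVB contribution
  Glass: 4 * 3.0 = 12.0 mm
  PVB: 3 * 0.98 = 2.94 mm
  Total = 12.0 + 2.94 = 14.94 mm

14.94 mm


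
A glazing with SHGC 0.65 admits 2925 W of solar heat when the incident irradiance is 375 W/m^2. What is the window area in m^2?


Rearrange Q = Area * SHGC * Irradiance:
  Area = Q / (SHGC * Irradiance)
  Area = 2925 / (0.65 * 375) = 12.0 m^2

12.0 m^2


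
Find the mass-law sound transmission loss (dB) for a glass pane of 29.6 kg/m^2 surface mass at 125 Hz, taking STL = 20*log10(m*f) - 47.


Mass law: STL = 20 * log10(m * f) - 47
  m * f = 29.6 * 125 = 3700
  log10(3700) = 3.5682
  STL = 20 * 3.5682 - 47 = 71.364 - 47 = 24.4 dB

24.4 dB


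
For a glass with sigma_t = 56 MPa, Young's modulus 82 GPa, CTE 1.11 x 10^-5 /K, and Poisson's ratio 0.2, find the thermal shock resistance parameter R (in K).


Thermal shock resistance: R = sigma * (1 - nu) / (E * alpha)
  Numerator = 56 * (1 - 0.2) = 44.8
  Denominator = 82 * 1000 * (1.11 x 10^-5) = 0.9102
  R = 44.8 / 0.9102 = 49.2 K

49.2 K


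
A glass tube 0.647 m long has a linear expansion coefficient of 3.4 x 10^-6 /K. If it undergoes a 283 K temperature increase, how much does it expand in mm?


Thermal expansion formula: dL = alpha * L0 * dT
  dL = (3.4 x 10^-6) * 0.647 * 283 = 0.00062254 m
Convert to mm: 0.00062254 * 1000 = 0.6225 mm

0.6225 mm


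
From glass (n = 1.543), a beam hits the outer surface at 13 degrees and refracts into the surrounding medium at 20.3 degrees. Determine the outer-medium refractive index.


Apply Snell's law: n1 * sin(theta1) = n2 * sin(theta2)
  n2 = n1 * sin(theta1) / sin(theta2)
  sin(13) = 0.224951
  sin(20.3) = 0.346936
  n2 = 1.543 * 0.224951 / 0.346936 = 1.0005

1.0005


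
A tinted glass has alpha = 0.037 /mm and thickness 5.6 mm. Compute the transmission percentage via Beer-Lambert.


Beer-Lambert law: T = exp(-alpha * thickness)
  exponent = -0.037 * 5.6 = -0.2072
  T = exp(-0.2072) = 0.8129
  Percentage = 0.8129 * 100 = 81.29%

81.29%


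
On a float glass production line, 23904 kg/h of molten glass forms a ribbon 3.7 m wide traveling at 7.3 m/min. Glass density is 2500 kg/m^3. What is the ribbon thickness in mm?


Ribbon cross-section from mass balance:
  Volume rate = throughput / density = 23904 / 2500 = 9.5616 m^3/h
  thickness = volume rate / (speed * 60 * width), i.e.
  thickness = throughput / (60 * speed * width * density) * 1000
  thickness = 23904 / (60 * 7.3 * 3.7 * 2500) * 1000 = 5.9 mm

5.9 mm


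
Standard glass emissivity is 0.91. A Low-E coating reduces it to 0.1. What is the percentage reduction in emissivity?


Percentage reduction = (1 - coated/uncoated) * 100
  Ratio = 0.1 / 0.91 = 0.1099
  Reduction = (1 - 0.1099) * 100 = 89.0%

89.0%


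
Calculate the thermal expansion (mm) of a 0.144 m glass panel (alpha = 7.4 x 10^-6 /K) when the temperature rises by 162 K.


Thermal expansion formula: dL = alpha * L0 * dT
  dL = (7.4 x 10^-6) * 0.144 * 162 = 0.00017263 m
Convert to mm: 0.00017263 * 1000 = 0.1726 mm

0.1726 mm
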